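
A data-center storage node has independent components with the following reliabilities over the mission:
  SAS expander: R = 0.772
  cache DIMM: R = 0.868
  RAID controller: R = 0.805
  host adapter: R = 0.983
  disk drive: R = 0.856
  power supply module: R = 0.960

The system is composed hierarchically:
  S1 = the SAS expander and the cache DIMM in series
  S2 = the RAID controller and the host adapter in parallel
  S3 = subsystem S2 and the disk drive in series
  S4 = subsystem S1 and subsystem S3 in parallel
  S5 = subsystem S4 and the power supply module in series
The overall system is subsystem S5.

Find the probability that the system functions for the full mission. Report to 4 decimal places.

0.9135

Series (SAS expander and cache DIMM): 0.772000 × 0.868000 = 0.670096
Parallel (RAID controller and host adapter): 1 − (1 − 0.805000)(1 − 0.983000) = 0.996685
Series ([0.996685] and disk drive): 0.996685 × 0.856000 = 0.853162
Parallel ([0.670096] and [0.853162]): 1 − (1 − 0.670096)(1 − 0.853162) = 0.951558
Series ([0.951558] and power supply module): 0.951558 × 0.960000 = 0.9135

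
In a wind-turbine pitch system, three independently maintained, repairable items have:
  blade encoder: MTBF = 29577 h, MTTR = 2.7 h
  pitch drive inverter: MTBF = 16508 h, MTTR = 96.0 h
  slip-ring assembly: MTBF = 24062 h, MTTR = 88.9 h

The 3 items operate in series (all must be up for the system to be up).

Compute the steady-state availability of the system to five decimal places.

0.99047

A(blade encoder) = MTBF/(MTBF+MTTR) = 29577/(29577+2.7) = 0.999909
A(pitch drive inverter) = MTBF/(MTBF+MTTR) = 16508/(16508+96.0) = 0.994218
A(slip-ring assembly) = MTBF/(MTBF+MTTR) = 24062/(24062+88.9) = 0.996319
Series availability: 0.999909 × 0.994218 × 0.996319 = 0.99047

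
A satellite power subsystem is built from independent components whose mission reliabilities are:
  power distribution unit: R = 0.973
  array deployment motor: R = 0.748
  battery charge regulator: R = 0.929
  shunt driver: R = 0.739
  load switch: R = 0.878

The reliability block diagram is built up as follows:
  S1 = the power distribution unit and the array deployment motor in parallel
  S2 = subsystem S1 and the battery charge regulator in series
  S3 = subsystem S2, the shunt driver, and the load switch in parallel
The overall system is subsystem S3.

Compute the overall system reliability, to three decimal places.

0.998

Parallel (power distribution unit and array deployment motor): 1 − (1 − 0.97300)(1 − 0.74800) = 0.99320
Series ([0.99320] and battery charge regulator): 0.99320 × 0.92900 = 0.92268
Parallel ([0.92268], shunt driver, and load switch): 1 − (1 − 0.92268)(1 − 0.73900)(1 − 0.87800) = 0.998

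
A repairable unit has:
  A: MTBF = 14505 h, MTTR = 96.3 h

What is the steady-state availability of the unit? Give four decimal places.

A(A) = MTBF/(MTBF+MTTR) = 14505/(14505+96.3) = 0.9934

0.9934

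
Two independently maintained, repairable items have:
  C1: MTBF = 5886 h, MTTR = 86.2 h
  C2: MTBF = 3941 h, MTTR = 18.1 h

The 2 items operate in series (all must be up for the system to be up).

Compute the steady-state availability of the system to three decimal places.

0.981

A(C1) = MTBF/(MTBF+MTTR) = 5886/(5886+86.2) = 0.985566
A(C2) = MTBF/(MTBF+MTTR) = 3941/(3941+18.1) = 0.995428
Series availability: 0.985566 × 0.995428 = 0.981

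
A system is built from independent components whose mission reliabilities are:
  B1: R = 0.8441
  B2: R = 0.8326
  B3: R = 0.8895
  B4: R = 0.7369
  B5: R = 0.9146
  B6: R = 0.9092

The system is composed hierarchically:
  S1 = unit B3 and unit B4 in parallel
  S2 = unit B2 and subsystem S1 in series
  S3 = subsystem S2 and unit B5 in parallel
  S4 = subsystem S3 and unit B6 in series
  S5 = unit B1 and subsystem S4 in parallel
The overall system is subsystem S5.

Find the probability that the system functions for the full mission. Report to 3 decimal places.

0.984

Parallel (B3 and B4): 1 − (1 − 0.88950)(1 − 0.73690) = 0.97093
Series (B2 and [0.97093]): 0.83260 × 0.97093 = 0.80840
Parallel ([0.80840] and B5): 1 − (1 − 0.80840)(1 − 0.91460) = 0.98364
Series ([0.98364] and B6): 0.98364 × 0.90920 = 0.89433
Parallel (B1 and [0.89433]): 1 − (1 − 0.84410)(1 − 0.89433) = 0.984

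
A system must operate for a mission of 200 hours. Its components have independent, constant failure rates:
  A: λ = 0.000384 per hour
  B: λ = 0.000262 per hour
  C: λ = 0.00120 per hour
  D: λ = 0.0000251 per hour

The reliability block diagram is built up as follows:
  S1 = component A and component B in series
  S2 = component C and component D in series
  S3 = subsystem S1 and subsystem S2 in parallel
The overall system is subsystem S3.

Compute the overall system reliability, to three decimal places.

R(A) = exp(−0.000384 × 200) = 0.92608
R(B) = exp(−0.000262 × 200) = 0.94895
R(C) = exp(−0.00120 × 200) = 0.78663
R(D) = exp(−0.0000251 × 200) = 0.99499
Series (A and B): 0.92608 × 0.94895 = 0.87880
Series (C and D): 0.78663 × 0.99499 = 0.78269
Parallel ([0.87880] and [0.78269]): 1 − (1 − 0.87880)(1 − 0.78269) = 0.974

0.974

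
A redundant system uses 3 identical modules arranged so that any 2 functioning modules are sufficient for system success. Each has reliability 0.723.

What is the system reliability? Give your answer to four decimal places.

0.8123

R = Σ_{i=2}^{3} C(3,i) p^i (1−p)^{3−i} with p = 0.723
C(3,2)·0.723^2·0.277^1 = 0.434388
C(3,3)·0.723^3·0.277^0 = 0.377933
Sum = 0.8123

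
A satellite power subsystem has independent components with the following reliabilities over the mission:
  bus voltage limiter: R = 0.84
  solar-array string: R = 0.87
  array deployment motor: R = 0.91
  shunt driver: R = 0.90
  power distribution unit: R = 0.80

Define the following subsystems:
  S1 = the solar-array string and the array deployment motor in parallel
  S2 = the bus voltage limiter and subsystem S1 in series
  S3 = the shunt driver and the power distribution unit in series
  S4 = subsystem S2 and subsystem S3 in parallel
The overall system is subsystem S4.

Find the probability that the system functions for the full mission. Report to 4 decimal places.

0.9524

Parallel (solar-array string and array deployment motor): 1 − (1 − 0.870000)(1 − 0.910000) = 0.988300
Series (bus voltage limiter and [0.988300]): 0.840000 × 0.988300 = 0.830172
Series (shunt driver and power distribution unit): 0.900000 × 0.800000 = 0.720000
Parallel ([0.830172] and [0.720000]): 1 − (1 − 0.830172)(1 − 0.720000) = 0.9524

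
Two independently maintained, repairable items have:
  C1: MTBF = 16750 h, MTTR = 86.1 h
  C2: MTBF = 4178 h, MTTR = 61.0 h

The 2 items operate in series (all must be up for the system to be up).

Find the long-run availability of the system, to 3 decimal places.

A(C1) = MTBF/(MTBF+MTTR) = 16750/(16750+86.1) = 0.994886
A(C2) = MTBF/(MTBF+MTTR) = 4178/(4178+61.0) = 0.985610
Series availability: 0.994886 × 0.985610 = 0.981

0.981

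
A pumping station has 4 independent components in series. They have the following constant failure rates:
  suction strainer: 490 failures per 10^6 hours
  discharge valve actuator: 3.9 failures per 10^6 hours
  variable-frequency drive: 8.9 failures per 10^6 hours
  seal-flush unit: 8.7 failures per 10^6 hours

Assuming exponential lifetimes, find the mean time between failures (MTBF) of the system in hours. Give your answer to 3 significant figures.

Series of exponential components: λ_sys = Σ λ_i
λ_sys = 0.00049 + 0.0000039 + 0.0000089 + 0.0000087 = 5.1150e-04 /h
MTBF = 1 / λ_sys = 1960 h

1960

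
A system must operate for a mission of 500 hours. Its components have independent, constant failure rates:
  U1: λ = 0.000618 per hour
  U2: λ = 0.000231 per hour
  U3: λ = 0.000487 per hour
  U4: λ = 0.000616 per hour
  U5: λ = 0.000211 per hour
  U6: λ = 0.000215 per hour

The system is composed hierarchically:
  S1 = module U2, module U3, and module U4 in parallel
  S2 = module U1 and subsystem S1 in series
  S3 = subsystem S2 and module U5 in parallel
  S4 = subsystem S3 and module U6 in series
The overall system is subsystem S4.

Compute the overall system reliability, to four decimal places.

R(U1) = exp(−0.000618 × 500) = 0.734181
R(U2) = exp(−0.000231 × 500) = 0.890921
R(U3) = exp(−0.000487 × 500) = 0.783879
R(U4) = exp(−0.000616 × 500) = 0.734915
R(U5) = exp(−0.000211 × 500) = 0.899874
R(U6) = exp(−0.000215 × 500) = 0.898077
Parallel (U2, U3, and U4): 1 − (1 − 0.890921)(1 − 0.783879)(1 − 0.734915) = 0.993751
Series (U1 and [0.993751]): 0.734181 × 0.993751 = 0.729593
Parallel ([0.729593] and U5): 1 − (1 − 0.729593)(1 − 0.899874) = 0.972925
Series ([0.972925] and U6): 0.972925 × 0.898077 = 0.8738

0.8738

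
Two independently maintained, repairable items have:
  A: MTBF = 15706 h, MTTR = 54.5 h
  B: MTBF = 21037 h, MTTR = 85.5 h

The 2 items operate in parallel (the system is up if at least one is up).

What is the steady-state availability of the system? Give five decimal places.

0.99999

A(A) = MTBF/(MTBF+MTTR) = 15706/(15706+54.5) = 0.996542
A(B) = MTBF/(MTBF+MTTR) = 21037/(21037+85.5) = 0.995952
Parallel availability: 1 − (1 − 0.996542)(1 − 0.995952) = 0.99999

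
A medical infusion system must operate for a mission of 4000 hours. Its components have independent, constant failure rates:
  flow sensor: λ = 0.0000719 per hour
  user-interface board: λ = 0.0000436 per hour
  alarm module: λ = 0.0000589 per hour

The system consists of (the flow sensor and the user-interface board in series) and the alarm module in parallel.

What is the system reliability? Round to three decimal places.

R(flow sensor) = exp(−0.0000719 × 4000) = 0.75006
R(user-interface board) = exp(−0.0000436 × 4000) = 0.83996
R(alarm module) = exp(−0.0000589 × 4000) = 0.79010
Series (flow sensor and user-interface board): 0.75006 × 0.83996 = 0.63002
Parallel ([0.63002] and alarm module): 1 − (1 − 0.63002)(1 − 0.79010) = 0.922

0.922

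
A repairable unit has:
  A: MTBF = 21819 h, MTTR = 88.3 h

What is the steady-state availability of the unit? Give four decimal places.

A(A) = MTBF/(MTBF+MTTR) = 21819/(21819+88.3) = 0.9960

0.9960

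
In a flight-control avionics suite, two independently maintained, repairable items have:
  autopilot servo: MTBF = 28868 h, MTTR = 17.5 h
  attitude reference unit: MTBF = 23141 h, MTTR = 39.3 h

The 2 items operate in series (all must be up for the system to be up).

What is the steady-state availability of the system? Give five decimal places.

0.99770

A(autopilot servo) = MTBF/(MTBF+MTTR) = 28868/(28868+17.5) = 0.999394
A(attitude reference unit) = MTBF/(MTBF+MTTR) = 23141/(23141+39.3) = 0.998305
Series availability: 0.999394 × 0.998305 = 0.99770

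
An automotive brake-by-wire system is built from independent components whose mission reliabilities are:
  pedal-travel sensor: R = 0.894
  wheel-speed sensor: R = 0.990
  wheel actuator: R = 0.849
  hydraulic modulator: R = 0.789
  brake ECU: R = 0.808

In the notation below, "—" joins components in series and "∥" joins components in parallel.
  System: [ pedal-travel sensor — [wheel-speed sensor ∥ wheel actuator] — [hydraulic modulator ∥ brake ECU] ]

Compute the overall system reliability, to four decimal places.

Parallel (wheel-speed sensor and wheel actuator): 1 − (1 − 0.990000)(1 − 0.849000) = 0.998490
Parallel (hydraulic modulator and brake ECU): 1 − (1 − 0.789000)(1 − 0.808000) = 0.959488
Series (pedal-travel sensor, [0.998490], and [0.959488]): 0.894000 × 0.998490 × 0.959488 = 0.8565

0.8565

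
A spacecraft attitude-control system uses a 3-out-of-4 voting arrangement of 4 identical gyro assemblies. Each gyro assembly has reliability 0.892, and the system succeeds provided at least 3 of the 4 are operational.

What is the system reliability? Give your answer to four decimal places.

R = Σ_{i=3}^{4} C(4,i) p^i (1−p)^{4−i} with p = 0.892
C(4,3)·0.892^3·0.108^1 = 0.306604
C(4,4)·0.892^4·0.108^0 = 0.633081
Sum = 0.9397

0.9397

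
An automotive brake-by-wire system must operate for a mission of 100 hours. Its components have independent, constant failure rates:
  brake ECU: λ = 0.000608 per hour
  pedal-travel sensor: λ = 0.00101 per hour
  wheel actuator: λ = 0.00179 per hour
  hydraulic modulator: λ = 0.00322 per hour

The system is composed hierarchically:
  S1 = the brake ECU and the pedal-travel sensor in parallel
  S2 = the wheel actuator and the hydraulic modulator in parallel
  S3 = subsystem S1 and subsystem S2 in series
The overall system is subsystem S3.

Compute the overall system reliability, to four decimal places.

R(brake ECU) = exp(−0.000608 × 100) = 0.941011
R(pedal-travel sensor) = exp(−0.00101 × 100) = 0.903933
R(wheel actuator) = exp(−0.00179 × 100) = 0.836106
R(hydraulic modulator) = exp(−0.00322 × 100) = 0.724698
Parallel (brake ECU and pedal-travel sensor): 1 − (1 − 0.941011)(1 − 0.903933) = 0.994333
Parallel (wheel actuator and hydraulic modulator): 1 − (1 − 0.836106)(1 − 0.724698) = 0.954880
Series ([0.994333] and [0.954880]): 0.994333 × 0.954880 = 0.9495

0.9495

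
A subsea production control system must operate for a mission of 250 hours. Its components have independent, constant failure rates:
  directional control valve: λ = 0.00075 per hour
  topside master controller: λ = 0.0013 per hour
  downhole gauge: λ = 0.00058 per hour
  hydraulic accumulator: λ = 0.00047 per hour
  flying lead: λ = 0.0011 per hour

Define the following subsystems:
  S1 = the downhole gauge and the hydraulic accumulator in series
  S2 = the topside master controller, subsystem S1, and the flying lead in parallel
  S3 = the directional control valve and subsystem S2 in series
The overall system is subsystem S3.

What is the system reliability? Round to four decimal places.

0.8163

R(directional control valve) = exp(−0.00075 × 250) = 0.829029
R(topside master controller) = exp(−0.0013 × 250) = 0.722527
R(downhole gauge) = exp(−0.00058 × 250) = 0.865022
R(hydraulic accumulator) = exp(−0.00047 × 250) = 0.889141
R(flying lead) = exp(−0.0011 × 250) = 0.759572
Series (downhole gauge and hydraulic accumulator): 0.865022 × 0.889141 = 0.769127
Parallel (topside master controller, [0.769127], and flying lead): 1 − (1 − 0.722527)(1 − 0.769127)(1 − 0.759572) = 0.984598
Series (directional control valve and [0.984598]): 0.829029 × 0.984598 = 0.8163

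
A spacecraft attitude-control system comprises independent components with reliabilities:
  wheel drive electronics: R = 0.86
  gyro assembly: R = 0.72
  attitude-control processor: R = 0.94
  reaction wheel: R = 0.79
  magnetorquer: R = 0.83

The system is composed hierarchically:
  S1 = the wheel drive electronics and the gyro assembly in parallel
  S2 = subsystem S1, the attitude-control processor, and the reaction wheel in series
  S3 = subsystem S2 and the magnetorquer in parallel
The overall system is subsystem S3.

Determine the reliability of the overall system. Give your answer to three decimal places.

Parallel (wheel drive electronics and gyro assembly): 1 − (1 − 0.86000)(1 − 0.72000) = 0.96080
Series ([0.96080], attitude-control processor, and reaction wheel): 0.96080 × 0.94000 × 0.79000 = 0.71349
Parallel ([0.71349] and magnetorquer): 1 − (1 − 0.71349)(1 − 0.83000) = 0.951

0.951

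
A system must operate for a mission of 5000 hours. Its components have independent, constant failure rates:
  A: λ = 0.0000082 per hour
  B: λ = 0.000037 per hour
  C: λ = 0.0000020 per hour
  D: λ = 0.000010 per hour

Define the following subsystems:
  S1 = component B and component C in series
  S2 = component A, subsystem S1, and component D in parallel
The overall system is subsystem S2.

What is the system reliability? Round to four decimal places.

0.9997

R(A) = exp(−0.0000082 × 5000) = 0.959829
R(B) = exp(−0.000037 × 5000) = 0.831104
R(C) = exp(−0.0000020 × 5000) = 0.990050
R(D) = exp(−0.000010 × 5000) = 0.951229
Series (B and C): 0.831104 × 0.990050 = 0.822835
Parallel (A, [0.822835], and D): 1 − (1 − 0.959829)(1 − 0.822835)(1 − 0.951229) = 0.9997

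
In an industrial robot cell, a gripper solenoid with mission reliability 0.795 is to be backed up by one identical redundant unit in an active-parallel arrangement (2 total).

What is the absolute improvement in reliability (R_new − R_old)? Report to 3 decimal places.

0.163

R_before = 0.795
R_after = 1 − (1 − 0.795)^2 = 0.958
ΔR = 0.958 − 0.795 = 0.163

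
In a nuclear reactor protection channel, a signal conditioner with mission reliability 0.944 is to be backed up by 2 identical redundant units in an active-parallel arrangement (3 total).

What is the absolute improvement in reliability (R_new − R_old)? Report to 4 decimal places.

R_before = 0.944
R_after = 1 − (1 − 0.944)^3 = 0.9998
ΔR = 0.9998 − 0.944 = 0.0558

0.0558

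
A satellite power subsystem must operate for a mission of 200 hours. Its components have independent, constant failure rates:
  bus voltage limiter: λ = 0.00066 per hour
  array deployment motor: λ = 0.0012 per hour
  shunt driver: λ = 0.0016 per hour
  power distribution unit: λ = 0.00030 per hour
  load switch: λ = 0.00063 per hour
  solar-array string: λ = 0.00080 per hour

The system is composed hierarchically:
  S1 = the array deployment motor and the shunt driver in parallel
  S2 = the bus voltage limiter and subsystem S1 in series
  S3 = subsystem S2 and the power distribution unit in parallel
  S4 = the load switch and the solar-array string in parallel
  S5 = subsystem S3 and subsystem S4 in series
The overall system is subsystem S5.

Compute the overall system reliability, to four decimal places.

0.9725

R(bus voltage limiter) = exp(−0.00066 × 200) = 0.876341
R(array deployment motor) = exp(−0.0012 × 200) = 0.786628
R(shunt driver) = exp(−0.0016 × 200) = 0.726149
R(power distribution unit) = exp(−0.00030 × 200) = 0.941765
R(load switch) = exp(−0.00063 × 200) = 0.881615
R(solar-array string) = exp(−0.00080 × 200) = 0.852144
Parallel (array deployment motor and shunt driver): 1 − (1 − 0.786628)(1 − 0.726149) = 0.941568
Series (bus voltage limiter and [0.941568]): 0.876341 × 0.941568 = 0.825135
Parallel ([0.825135] and power distribution unit): 1 − (1 − 0.825135)(1 − 0.941765) = 0.989817
Parallel (load switch and solar-array string): 1 − (1 − 0.881615)(1 − 0.852144) = 0.982496
Series ([0.989817] and [0.982496]): 0.989817 × 0.982496 = 0.9725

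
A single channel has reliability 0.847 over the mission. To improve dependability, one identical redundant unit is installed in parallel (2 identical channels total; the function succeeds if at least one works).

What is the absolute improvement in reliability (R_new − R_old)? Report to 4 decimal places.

0.1296

R_before = 0.847
R_after = 1 − (1 − 0.847)^2 = 0.9766
ΔR = 0.9766 − 0.847 = 0.1296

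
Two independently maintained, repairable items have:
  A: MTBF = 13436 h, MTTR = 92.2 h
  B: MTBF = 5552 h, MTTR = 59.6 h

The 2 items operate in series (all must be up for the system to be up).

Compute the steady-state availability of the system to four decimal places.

0.9826

A(A) = MTBF/(MTBF+MTTR) = 13436/(13436+92.2) = 0.993185
A(B) = MTBF/(MTBF+MTTR) = 5552/(5552+59.6) = 0.989379
Series availability: 0.993185 × 0.989379 = 0.9826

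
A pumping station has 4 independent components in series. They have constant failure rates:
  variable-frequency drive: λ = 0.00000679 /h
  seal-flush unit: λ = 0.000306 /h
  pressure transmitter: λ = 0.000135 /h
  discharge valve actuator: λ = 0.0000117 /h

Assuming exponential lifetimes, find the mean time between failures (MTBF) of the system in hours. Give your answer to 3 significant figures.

2180

Series of exponential components: λ_sys = Σ λ_i
λ_sys = 0.00000679 + 0.000306 + 0.000135 + 0.0000117 = 4.5949e-04 /h
MTBF = 1 / λ_sys = 2180 h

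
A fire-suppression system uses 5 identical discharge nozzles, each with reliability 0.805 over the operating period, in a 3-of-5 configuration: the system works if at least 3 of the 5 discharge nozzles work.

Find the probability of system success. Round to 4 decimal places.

0.9458

R = Σ_{i=3}^{5} C(5,i) p^i (1−p)^{5−i} with p = 0.805
C(5,3)·0.805^3·0.195^2 = 0.198361
C(5,4)·0.805^4·0.195^1 = 0.409438
C(5,5)·0.805^5·0.195^0 = 0.338049
Sum = 0.9458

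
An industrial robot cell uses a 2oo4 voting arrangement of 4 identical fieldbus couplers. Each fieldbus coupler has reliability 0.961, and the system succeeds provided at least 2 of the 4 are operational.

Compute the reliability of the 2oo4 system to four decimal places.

0.9998

R = Σ_{i=2}^{4} C(4,i) p^i (1−p)^{4−i} with p = 0.961
C(4,2)·0.961^2·0.039^2 = 0.008428
C(4,3)·0.961^3·0.039^1 = 0.138451
C(4,4)·0.961^4·0.039^0 = 0.852891
Sum = 0.9998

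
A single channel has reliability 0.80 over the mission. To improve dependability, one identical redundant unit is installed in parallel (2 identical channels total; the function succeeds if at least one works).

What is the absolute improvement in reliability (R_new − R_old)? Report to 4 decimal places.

R_before = 0.80
R_after = 1 − (1 − 0.80)^2 = 0.9600
ΔR = 0.9600 − 0.80 = 0.1600

0.1600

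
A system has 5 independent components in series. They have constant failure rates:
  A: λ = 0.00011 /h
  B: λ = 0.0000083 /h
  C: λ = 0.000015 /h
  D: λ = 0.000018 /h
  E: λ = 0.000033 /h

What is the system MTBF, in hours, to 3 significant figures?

5430

Series of exponential components: λ_sys = Σ λ_i
λ_sys = 0.00011 + 0.0000083 + 0.000015 + 0.000018 + 0.000033 = 1.8430e-04 /h
MTBF = 1 / λ_sys = 5430 h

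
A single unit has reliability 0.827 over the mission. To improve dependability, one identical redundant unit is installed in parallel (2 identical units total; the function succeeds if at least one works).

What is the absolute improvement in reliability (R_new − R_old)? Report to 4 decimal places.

R_before = 0.827
R_after = 1 − (1 − 0.827)^2 = 0.9701
ΔR = 0.9701 − 0.827 = 0.1431

0.1431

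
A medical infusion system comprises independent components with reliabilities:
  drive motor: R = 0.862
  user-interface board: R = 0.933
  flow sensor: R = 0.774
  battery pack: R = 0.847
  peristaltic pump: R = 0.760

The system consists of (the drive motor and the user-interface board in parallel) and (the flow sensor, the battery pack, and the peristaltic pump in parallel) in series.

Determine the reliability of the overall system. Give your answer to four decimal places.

Parallel (drive motor and user-interface board): 1 − (1 − 0.862000)(1 − 0.933000) = 0.990754
Parallel (flow sensor, battery pack, and peristaltic pump): 1 − (1 − 0.774000)(1 − 0.847000)(1 − 0.760000) = 0.991701
Series ([0.990754] and [0.991701]): 0.990754 × 0.991701 = 0.9825

0.9825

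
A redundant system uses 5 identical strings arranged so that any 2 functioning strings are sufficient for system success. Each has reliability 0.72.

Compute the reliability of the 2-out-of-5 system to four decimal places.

0.9762

R = Σ_{i=2}^{5} C(5,i) p^i (1−p)^{5−i} with p = 0.72
C(5,2)·0.72^2·0.28^3 = 0.113799
C(5,3)·0.72^3·0.28^2 = 0.292626
C(5,4)·0.72^4·0.28^1 = 0.376234
C(5,5)·0.72^5·0.28^0 = 0.193492
Sum = 0.9762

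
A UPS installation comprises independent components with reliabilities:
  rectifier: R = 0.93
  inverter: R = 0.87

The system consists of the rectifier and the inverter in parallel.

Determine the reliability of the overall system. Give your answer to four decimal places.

Parallel (rectifier and inverter): 1 − (1 − 0.930000)(1 − 0.870000) = 0.9909

0.9909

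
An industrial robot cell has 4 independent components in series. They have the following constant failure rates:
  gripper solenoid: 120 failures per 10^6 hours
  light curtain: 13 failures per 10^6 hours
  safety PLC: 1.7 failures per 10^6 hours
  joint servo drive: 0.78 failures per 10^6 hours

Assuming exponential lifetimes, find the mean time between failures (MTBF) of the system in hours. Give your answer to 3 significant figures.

Series of exponential components: λ_sys = Σ λ_i
λ_sys = 0.00012 + 0.000013 + 0.0000017 + 0.00000078 = 1.3548e-04 /h
MTBF = 1 / λ_sys = 7380 h

7380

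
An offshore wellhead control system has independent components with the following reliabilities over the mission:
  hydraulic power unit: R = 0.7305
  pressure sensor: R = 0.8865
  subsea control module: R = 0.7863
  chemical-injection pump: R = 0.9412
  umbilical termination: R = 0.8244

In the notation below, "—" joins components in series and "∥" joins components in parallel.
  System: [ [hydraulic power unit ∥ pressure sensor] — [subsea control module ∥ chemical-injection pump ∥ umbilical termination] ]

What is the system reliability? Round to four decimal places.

0.9673

Parallel (hydraulic power unit and pressure sensor): 1 − (1 − 0.730500)(1 − 0.886500) = 0.969412
Parallel (subsea control module, chemical-injection pump, and umbilical termination): 1 − (1 − 0.786300)(1 − 0.941200)(1 − 0.824400) = 0.997793
Series ([0.969412] and [0.997793]): 0.969412 × 0.997793 = 0.9673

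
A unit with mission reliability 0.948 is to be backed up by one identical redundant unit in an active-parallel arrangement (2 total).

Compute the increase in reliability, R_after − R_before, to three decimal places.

0.049

R_before = 0.948
R_after = 1 − (1 − 0.948)^2 = 0.997
ΔR = 0.997 − 0.948 = 0.049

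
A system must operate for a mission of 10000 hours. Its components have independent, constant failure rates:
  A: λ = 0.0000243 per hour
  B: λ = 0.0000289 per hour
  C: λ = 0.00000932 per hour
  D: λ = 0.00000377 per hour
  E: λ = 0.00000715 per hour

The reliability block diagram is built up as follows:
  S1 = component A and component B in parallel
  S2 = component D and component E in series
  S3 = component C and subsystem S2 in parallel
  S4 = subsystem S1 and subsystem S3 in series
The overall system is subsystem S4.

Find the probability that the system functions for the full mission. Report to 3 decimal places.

0.937

R(A) = exp(−0.0000243 × 10000) = 0.78427
R(B) = exp(−0.0000289 × 10000) = 0.74901
R(C) = exp(−0.00000932 × 10000) = 0.91101
R(D) = exp(−0.00000377 × 10000) = 0.96300
R(E) = exp(−0.00000715 × 10000) = 0.93100
Parallel (A and B): 1 − (1 − 0.78427)(1 − 0.74901) = 0.94585
Series (D and E): 0.96300 × 0.93100 = 0.89655
Parallel (C and [0.89655]): 1 − (1 − 0.91101)(1 − 0.89655) = 0.99079
Series ([0.94585] and [0.99079]): 0.94585 × 0.99079 = 0.937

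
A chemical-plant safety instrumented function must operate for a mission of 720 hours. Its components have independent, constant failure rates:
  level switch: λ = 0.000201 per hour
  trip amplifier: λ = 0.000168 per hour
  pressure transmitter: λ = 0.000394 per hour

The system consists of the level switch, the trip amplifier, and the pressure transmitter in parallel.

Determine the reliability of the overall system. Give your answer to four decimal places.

0.9962

R(level switch) = exp(−0.000201 × 720) = 0.865265
R(trip amplifier) = exp(−0.000168 × 720) = 0.886069
R(pressure transmitter) = exp(−0.000394 × 720) = 0.753008
Parallel (level switch, trip amplifier, and pressure transmitter): 1 − (1 − 0.865265)(1 − 0.886069)(1 − 0.753008) = 0.9962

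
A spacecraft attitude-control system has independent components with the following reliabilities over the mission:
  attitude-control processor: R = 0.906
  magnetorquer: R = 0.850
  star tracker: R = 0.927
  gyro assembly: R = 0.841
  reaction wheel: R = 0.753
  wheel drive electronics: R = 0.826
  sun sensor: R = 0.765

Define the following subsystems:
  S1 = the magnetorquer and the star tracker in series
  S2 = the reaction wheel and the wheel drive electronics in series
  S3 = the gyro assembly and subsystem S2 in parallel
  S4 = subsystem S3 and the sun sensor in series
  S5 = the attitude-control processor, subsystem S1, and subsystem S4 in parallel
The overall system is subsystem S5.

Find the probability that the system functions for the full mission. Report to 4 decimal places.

0.9944

Series (magnetorquer and star tracker): 0.850000 × 0.927000 = 0.787950
Series (reaction wheel and wheel drive electronics): 0.753000 × 0.826000 = 0.621978
Parallel (gyro assembly and [0.621978]): 1 − (1 − 0.841000)(1 − 0.621978) = 0.939895
Series ([0.939895] and sun sensor): 0.939895 × 0.765000 = 0.719020
Parallel (attitude-control processor, [0.787950], and [0.719020]): 1 − (1 − 0.906000)(1 − 0.787950)(1 − 0.719020) = 0.9944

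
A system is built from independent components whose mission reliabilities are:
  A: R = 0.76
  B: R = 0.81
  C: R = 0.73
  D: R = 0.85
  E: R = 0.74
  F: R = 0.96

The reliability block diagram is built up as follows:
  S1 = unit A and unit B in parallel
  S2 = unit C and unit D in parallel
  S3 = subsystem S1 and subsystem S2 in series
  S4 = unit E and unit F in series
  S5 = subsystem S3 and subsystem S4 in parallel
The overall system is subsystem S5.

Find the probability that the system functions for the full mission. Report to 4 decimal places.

Parallel (A and B): 1 − (1 − 0.760000)(1 − 0.810000) = 0.954400
Parallel (C and D): 1 − (1 − 0.730000)(1 − 0.850000) = 0.959500
Series ([0.954400] and [0.959500]): 0.954400 × 0.959500 = 0.915747
Series (E and F): 0.740000 × 0.960000 = 0.710400
Parallel ([0.915747] and [0.710400]): 1 − (1 − 0.915747)(1 − 0.710400) = 0.9756

0.9756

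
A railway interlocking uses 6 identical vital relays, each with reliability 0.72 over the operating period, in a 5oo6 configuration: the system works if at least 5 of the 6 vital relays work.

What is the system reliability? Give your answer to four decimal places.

0.4644

R = Σ_{i=5}^{6} C(6,i) p^i (1−p)^{6−i} with p = 0.72
C(6,5)·0.72^5·0.28^1 = 0.325066
C(6,6)·0.72^6·0.28^0 = 0.139314
Sum = 0.4644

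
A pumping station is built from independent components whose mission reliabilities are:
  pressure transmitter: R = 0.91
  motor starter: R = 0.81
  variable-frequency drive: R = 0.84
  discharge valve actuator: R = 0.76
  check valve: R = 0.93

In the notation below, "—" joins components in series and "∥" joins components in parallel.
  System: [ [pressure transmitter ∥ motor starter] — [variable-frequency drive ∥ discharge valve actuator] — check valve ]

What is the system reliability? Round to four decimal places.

0.8790

Parallel (pressure transmitter and motor starter): 1 − (1 − 0.910000)(1 − 0.810000) = 0.982900
Parallel (variable-frequency drive and discharge valve actuator): 1 − (1 − 0.840000)(1 − 0.760000) = 0.961600
Series ([0.982900], [0.961600], and check valve): 0.982900 × 0.961600 × 0.930000 = 0.8790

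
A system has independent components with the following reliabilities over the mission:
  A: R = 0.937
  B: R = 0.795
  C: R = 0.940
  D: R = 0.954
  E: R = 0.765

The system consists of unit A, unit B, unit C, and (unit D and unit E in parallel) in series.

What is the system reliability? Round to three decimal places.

Parallel (D and E): 1 − (1 − 0.95400)(1 − 0.76500) = 0.98919
Series (A, B, C, and [0.98919]): 0.93700 × 0.79500 × 0.94000 × 0.98919 = 0.693

0.693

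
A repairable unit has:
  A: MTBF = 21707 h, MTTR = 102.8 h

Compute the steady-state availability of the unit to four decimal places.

0.9953

A(A) = MTBF/(MTBF+MTTR) = 21707/(21707+102.8) = 0.9953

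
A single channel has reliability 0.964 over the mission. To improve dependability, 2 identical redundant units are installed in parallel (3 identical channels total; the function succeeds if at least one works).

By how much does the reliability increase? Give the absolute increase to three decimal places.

R_before = 0.964
R_after = 1 − (1 − 0.964)^3 = 1.000
ΔR = 1.000 − 0.964 = 0.036

0.036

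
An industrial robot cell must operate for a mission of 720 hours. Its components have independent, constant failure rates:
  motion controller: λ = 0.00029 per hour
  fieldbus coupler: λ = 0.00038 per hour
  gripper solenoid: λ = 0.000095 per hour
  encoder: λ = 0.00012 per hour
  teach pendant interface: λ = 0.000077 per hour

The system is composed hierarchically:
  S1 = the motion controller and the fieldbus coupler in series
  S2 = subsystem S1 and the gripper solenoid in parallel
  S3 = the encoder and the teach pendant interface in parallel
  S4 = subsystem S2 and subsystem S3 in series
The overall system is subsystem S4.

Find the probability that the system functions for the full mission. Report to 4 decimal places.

R(motion controller) = exp(−0.00029 × 720) = 0.811558
R(fieldbus coupler) = exp(−0.00038 × 720) = 0.760636
R(gripper solenoid) = exp(−0.000095 × 720) = 0.933887
R(encoder) = exp(−0.00012 × 720) = 0.917227
R(teach pendant interface) = exp(−0.000077 × 720) = 0.946069
Series (motion controller and fieldbus coupler): 0.811558 × 0.760636 = 0.617300
Parallel ([0.617300] and gripper solenoid): 1 − (1 − 0.617300)(1 − 0.933887) = 0.974699
Parallel (encoder and teach pendant interface): 1 − (1 − 0.917227)(1 − 0.946069) = 0.995536
Series ([0.974699] and [0.995536]): 0.974699 × 0.995536 = 0.9703

0.9703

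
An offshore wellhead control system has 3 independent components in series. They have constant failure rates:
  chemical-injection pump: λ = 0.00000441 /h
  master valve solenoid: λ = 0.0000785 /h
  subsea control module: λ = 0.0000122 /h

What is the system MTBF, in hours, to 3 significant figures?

10500

Series of exponential components: λ_sys = Σ λ_i
λ_sys = 0.00000441 + 0.0000785 + 0.0000122 = 9.5110e-05 /h
MTBF = 1 / λ_sys = 10500 h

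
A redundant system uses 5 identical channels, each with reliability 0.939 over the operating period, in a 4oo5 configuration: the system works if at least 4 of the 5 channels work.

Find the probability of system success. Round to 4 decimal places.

0.9671

R = Σ_{i=4}^{5} C(5,i) p^i (1−p)^{5−i} with p = 0.939
C(5,4)·0.939^4·0.061^1 = 0.237117
C(5,5)·0.939^5·0.061^0 = 0.730009
Sum = 0.9671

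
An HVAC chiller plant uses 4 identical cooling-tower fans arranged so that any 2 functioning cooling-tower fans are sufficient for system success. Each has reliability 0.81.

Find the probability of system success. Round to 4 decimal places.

R = Σ_{i=2}^{4} C(4,i) p^i (1−p)^{4−i} with p = 0.81
C(4,2)·0.81^2·0.19^2 = 0.142111
C(4,3)·0.81^3·0.19^1 = 0.403895
C(4,4)·0.81^4·0.19^0 = 0.430467
Sum = 0.9765

0.9765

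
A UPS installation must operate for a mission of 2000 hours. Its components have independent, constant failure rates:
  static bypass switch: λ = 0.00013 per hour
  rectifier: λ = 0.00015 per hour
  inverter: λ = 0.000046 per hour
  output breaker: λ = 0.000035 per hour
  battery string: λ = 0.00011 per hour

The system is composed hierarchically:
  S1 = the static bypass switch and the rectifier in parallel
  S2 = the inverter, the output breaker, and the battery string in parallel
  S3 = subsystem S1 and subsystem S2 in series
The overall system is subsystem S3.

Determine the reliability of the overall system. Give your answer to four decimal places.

0.9396

R(static bypass switch) = exp(−0.00013 × 2000) = 0.771052
R(rectifier) = exp(−0.00015 × 2000) = 0.740818
R(inverter) = exp(−0.000046 × 2000) = 0.912105
R(output breaker) = exp(−0.000035 × 2000) = 0.932394
R(battery string) = exp(−0.00011 × 2000) = 0.802519
Parallel (static bypass switch and rectifier): 1 − (1 − 0.771052)(1 − 0.740818) = 0.940661
Parallel (inverter, output breaker, and battery string): 1 − (1 − 0.912105)(1 − 0.932394)(1 − 0.802519) = 0.998827
Series ([0.940661] and [0.998827]): 0.940661 × 0.998827 = 0.9396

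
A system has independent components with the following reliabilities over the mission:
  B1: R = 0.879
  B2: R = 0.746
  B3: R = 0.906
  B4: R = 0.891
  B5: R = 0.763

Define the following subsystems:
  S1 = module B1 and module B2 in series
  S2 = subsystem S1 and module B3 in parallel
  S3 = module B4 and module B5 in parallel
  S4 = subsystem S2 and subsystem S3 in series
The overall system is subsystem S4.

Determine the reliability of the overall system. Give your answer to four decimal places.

0.9426

Series (B1 and B2): 0.879000 × 0.746000 = 0.655734
Parallel ([0.655734] and B3): 1 − (1 − 0.655734)(1 − 0.906000) = 0.967639
Parallel (B4 and B5): 1 − (1 − 0.891000)(1 − 0.763000) = 0.974167
Series ([0.967639] and [0.974167]): 0.967639 × 0.974167 = 0.9426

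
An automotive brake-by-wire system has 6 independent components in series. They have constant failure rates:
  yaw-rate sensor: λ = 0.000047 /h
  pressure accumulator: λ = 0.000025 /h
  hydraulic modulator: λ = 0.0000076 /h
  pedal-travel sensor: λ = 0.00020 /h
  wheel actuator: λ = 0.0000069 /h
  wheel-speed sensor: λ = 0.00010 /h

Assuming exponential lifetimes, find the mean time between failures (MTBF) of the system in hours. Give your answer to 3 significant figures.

2590

Series of exponential components: λ_sys = Σ λ_i
λ_sys = 0.000047 + 0.000025 + 0.0000076 + 0.00020 + 0.0000069 + 0.00010 = 3.8650e-04 /h
MTBF = 1 / λ_sys = 2590 h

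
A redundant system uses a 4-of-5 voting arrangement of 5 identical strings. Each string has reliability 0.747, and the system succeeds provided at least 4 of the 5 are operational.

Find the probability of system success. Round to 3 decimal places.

R = Σ_{i=4}^{5} C(5,i) p^i (1−p)^{5−i} with p = 0.747
C(5,4)·0.747^4·0.253^1 = 0.39389
C(5,5)·0.747^5·0.253^0 = 0.23260
Sum = 0.626

0.626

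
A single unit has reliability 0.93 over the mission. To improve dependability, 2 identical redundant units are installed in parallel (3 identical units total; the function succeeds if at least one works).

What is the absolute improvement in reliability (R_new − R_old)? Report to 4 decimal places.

0.0697

R_before = 0.93
R_after = 1 − (1 − 0.93)^3 = 0.9997
ΔR = 0.9997 − 0.93 = 0.0697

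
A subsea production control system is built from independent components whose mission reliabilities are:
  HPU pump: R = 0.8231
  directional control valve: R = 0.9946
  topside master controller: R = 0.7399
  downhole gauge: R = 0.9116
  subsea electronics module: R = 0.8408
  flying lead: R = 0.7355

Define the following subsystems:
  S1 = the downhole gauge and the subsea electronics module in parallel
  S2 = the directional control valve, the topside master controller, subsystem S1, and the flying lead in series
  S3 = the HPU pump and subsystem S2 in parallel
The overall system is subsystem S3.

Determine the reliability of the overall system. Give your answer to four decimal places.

Parallel (downhole gauge and subsea electronics module): 1 − (1 − 0.911600)(1 − 0.840800) = 0.985927
Series (directional control valve, topside master controller, [0.985927], and flying lead): 0.994600 × 0.739900 × 0.985927 × 0.735500 = 0.533641
Parallel (HPU pump and [0.533641]): 1 − (1 − 0.823100)(1 − 0.533641) = 0.9175

0.9175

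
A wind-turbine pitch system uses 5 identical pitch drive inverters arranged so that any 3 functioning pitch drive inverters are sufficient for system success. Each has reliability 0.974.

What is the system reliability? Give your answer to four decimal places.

R = Σ_{i=3}^{5} C(5,i) p^i (1−p)^{5−i} with p = 0.974
C(5,3)·0.974^3·0.026^2 = 0.006246
C(5,4)·0.974^4·0.026^1 = 0.116998
C(5,5)·0.974^5·0.026^0 = 0.876587
Sum = 0.9998

0.9998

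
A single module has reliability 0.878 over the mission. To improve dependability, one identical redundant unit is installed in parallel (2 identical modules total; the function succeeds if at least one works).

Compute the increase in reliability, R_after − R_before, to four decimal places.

R_before = 0.878
R_after = 1 − (1 − 0.878)^2 = 0.9851
ΔR = 0.9851 − 0.878 = 0.1071

0.1071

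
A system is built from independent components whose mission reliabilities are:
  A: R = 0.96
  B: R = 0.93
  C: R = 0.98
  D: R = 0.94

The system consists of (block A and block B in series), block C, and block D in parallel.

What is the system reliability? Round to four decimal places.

Series (A and B): 0.960000 × 0.930000 = 0.892800
Parallel ([0.892800], C, and D): 1 − (1 − 0.892800)(1 − 0.980000)(1 − 0.940000) = 0.9999

0.9999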